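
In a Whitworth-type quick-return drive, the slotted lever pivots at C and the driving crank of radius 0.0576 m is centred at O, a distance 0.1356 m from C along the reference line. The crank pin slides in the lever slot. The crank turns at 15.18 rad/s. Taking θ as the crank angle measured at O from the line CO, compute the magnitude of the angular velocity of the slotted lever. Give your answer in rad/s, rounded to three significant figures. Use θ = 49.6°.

4.00

ω = 15.18 rad/s
Crank pin A relative to C: A = (d + r cosθ, r sinθ); lever angle φ = atan2(r sinθ, d + r cosθ).
Differentiating tanφ: φ̇ = rω(d cosθ + r)/(d² + r² + 2dr cosθ).
d² + r² + 2dr cosθ = |CA|² = 0.0318295 m²;  d cosθ + r = +0.14549 m.
|ω_lever| = |0.0576·15.18·+0.14549| / 0.0318295 = 3.9965 rad/s.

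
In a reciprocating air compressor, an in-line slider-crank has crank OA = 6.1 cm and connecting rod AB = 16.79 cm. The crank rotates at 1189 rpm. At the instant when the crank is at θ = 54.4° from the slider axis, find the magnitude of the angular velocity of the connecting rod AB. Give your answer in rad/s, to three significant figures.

ω = 124.5 rad/s (converted from 1189 rpm).
The rod makes angle φ with the slider axis where L sinφ = r sinθ; differentiating, L cosφ·φ̇ = r ω cosθ.
L cosφ = √(L² − r² sin²θ) = 0.16041 m.
|ω_rod| = r ω |cosθ| / √(L² − r² sin²θ) = 0.061·124.5·0.58212/0.16041 = 27.563 rad/s.

27.6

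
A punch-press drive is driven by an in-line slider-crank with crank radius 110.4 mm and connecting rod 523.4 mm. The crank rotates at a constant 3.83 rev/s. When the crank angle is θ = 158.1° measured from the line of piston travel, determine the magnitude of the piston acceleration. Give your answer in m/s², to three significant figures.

ω = 2π·3.83 = 24.06 rad/s
x(θ) = r cosθ + √(L² − r² sin²θ); with ω constant, a = ω²·d²x/dθ².
d²x/dθ² = −r cosθ − r²(cos2θ)/√u − r⁴ sin²2θ/(4u^{3/2}),  u = L² − r² sin²θ = 0.272252 m².
Substituting r = 0.1104 m, L = 0.5234 m, θ = 158.1°: d²x/dθ² = +0.085448 m.
a = ω²·d²x/dθ² = (24.06)²·(+0.085448) = +49.484 m/s²;  |a| = 49.484 m/s².

49.5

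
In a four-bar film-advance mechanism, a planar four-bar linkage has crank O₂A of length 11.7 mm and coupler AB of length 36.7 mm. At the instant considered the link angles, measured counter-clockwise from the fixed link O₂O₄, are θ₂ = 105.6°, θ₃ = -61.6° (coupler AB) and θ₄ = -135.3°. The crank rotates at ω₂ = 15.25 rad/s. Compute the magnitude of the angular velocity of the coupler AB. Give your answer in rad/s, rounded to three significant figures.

ω₂ = 15.25 rad/s
Differentiating the loop-closure r₂e^{iθ₂}+r₃e^{iθ₃}=r₁+r₄e^{iθ₄} gives r₂ω₂e^{iθ₂}+r₃ω₃e^{iθ₃}=r₄ω₄e^{iθ₄}.
Eliminating the other unknown: ω₃ = r₂ω₂ sin(θ₄−θ₂) / [r₃ sin(θ₃−θ₄)].
Numerator sine = +0.87377; denominator sine = +0.95981.
Result = 0.0117·15.25·(+0.87377) / (0.0367·(+0.95981)) = +4.4259 rad/s; magnitude 4.4259 rad/s.

4.43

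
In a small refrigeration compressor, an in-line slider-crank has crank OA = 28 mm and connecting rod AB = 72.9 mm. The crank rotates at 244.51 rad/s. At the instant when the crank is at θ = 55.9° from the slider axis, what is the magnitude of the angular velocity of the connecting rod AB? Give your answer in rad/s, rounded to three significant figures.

55.5

ω = 244.5 rad/s
The rod makes angle φ with the slider axis where L sinφ = r sinθ; differentiating, L cosφ·φ̇ = r ω cosθ.
L cosφ = √(L² − r² sin²θ) = 0.069115 m.
|ω_rod| = r ω |cosθ| / √(L² − r² sin²θ) = 0.028·244.5·0.56064/0.069115 = 55.535 rad/s.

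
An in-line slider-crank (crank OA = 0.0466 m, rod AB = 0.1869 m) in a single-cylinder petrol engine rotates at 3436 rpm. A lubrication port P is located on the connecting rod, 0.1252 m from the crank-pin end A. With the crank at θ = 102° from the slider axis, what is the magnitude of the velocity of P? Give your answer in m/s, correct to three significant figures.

15.9

ω = 359.8 rad/s.  Crank-pin speed |V_A| = rω = 16.767 m/s, perpendicular to OA.
Rod angle: sinφ = −(r/L) sinθ ⇒ φ = -14.116°; ω_rod = −rω cosθ/√(L²−r²sin²θ) = +19.233 rad/s.
V_P = V_A + ω_rod × AP, with AP = 0.1252 m along the rod.
Components: V_Px = −rω sinθ − a·ω_rod·sinφ = -15.814 m/s;  V_Py = rω cosθ + a·ω_rod·cosφ = -1.1509 m/s.
|V_P| = √(V_Px² + V_Py²) = 15.856 m/s.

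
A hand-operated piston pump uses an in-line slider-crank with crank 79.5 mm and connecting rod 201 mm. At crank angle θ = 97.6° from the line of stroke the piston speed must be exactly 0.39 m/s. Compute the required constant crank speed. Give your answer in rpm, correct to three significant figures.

50.1

For an in-line slider-crank, |v_piston| = rω|sinθ|·[1 + r cosθ/√(L² − r² sin²θ)].
With r = 0.0795 m, L = 0.201 m, θ = 97.6°: the bracketed kinematic factor |dx/dθ| = 0.074321 m.
ω = v/|dx/dθ| = 0.39/0.074321 = 5.2475 rad/s.
N = 60ω/(2π) = 50.11 rpm.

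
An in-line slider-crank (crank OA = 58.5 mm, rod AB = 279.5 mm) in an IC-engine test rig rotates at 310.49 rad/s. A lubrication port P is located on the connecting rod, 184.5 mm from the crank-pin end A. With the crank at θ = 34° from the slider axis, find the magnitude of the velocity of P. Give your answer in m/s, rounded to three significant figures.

ω = 310.5 rad/s.  Crank-pin speed |V_A| = rω = 18.164 m/s, perpendicular to OA.
Rod angle: sinφ = −(r/L) sinθ ⇒ φ = -6.721°; ω_rod = −rω cosθ/√(L²−r²sin²θ) = -54.249 rad/s.
V_P = V_A + ω_rod × AP, with AP = 0.1845 m along the rod.
Components: V_Px = −rω sinθ − a·ω_rod·sinφ = -11.328 m/s;  V_Py = rω cosθ + a·ω_rod·cosφ = +5.1182 m/s.
|V_P| = √(V_Px² + V_Py²) = 12.431 m/s.

12.4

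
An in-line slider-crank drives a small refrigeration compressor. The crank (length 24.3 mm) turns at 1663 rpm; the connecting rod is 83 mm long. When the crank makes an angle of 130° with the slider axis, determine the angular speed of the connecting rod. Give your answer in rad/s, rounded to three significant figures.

33.6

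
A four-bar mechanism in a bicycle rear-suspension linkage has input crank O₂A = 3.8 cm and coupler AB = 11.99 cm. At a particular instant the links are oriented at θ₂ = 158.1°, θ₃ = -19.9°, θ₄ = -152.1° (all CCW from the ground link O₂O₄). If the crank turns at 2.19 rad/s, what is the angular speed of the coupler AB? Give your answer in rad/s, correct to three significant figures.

0.716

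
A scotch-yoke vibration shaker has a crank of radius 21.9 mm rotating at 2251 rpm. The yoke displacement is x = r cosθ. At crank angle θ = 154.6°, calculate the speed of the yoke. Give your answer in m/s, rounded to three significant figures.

ω = 235.7 rad/s (from 2251 rpm).
x = r cosθ ⇒ ẋ = −rω sinθ.
|v| = rω|sinθ| = 0.0219·235.7·|sin 154.6°| = 2.2143 m/s.

2.21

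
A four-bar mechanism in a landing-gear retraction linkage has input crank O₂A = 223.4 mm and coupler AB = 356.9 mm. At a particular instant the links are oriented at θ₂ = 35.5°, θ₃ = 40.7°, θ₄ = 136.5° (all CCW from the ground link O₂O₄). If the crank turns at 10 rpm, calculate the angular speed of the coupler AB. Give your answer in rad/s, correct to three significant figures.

ω₂ = 1.047 rad/s (from 10 rpm).
Differentiating the loop-closure r₂e^{iθ₂}+r₃e^{iθ₃}=r₁+r₄e^{iθ₄} gives r₂ω₂e^{iθ₂}+r₃ω₃e^{iθ₃}=r₄ω₄e^{iθ₄}.
Eliminating the other unknown: ω₃ = r₂ω₂ sin(θ₄−θ₂) / [r₃ sin(θ₃−θ₄)].
Numerator sine = +0.98163; denominator sine = -0.99488.
Result = 0.2234·1.047·(+0.98163) / (0.3569·(-0.99488)) = -0.64676 rad/s; magnitude 0.64676 rad/s.

0.647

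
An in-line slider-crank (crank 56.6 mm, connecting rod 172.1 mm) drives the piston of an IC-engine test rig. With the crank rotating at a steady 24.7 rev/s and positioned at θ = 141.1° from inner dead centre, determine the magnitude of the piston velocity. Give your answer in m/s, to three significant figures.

ω = 2π·24.7 = 155.2 rad/s
For an in-line slider-crank, x = r cosθ + √(L² − r² sin²θ), so v = −rω sinθ·[1 + r cosθ/√(L² − r² sin²θ)].
With r = 0.0566 m, L = 0.1721 m, θ = 141.1°: √(L² − r² sin²θ) = 0.16839 m.
v = −0.0566·155.2·0.62796·[1 + 0.0566·-0.77824/0.16839] = -4.0731 m/s.
|v| = 4.0731 m/s.

4.07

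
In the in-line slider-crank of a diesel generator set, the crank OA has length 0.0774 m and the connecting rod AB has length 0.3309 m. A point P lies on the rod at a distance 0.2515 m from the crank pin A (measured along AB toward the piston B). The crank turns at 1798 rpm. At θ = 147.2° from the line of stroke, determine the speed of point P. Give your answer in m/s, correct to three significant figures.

ω = 188.3 rad/s.  Crank-pin speed |V_A| = rω = 14.573 m/s, perpendicular to OA.
Rod angle: sinφ = −(r/L) sinθ ⇒ φ = -7.279°; ω_rod = −rω cosθ/√(L²−r²sin²θ) = +37.321 rad/s.
V_P = V_A + ω_rod × AP, with AP = 0.2515 m along the rod.
Components: V_Px = −rω sinθ − a·ω_rod·sinφ = -6.7052 m/s;  V_Py = rω cosθ + a·ω_rod·cosφ = -2.9394 m/s.
|V_P| = √(V_Px² + V_Py²) = 7.3212 m/s.

7.32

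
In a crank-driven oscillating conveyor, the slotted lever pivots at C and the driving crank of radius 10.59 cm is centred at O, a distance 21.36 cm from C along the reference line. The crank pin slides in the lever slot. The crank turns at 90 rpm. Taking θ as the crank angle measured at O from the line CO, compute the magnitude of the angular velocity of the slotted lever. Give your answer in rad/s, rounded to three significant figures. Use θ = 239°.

0.122

ω = 9.425 rad/s (from 90 rpm).
Crank pin A relative to C: A = (d + r cosθ, r sinθ); lever angle φ = atan2(r sinθ, d + r cosθ).
Differentiating tanφ: φ̇ = rω(d cosθ + r)/(d² + r² + 2dr cosθ).
d² + r² + 2dr cosθ = |CA|² = 0.0335392 m²;  d cosθ + r = -0.0041121 m.
|ω_lever| = |0.1059·9.425·-0.0041121| / 0.0335392 = 0.12237 rad/s.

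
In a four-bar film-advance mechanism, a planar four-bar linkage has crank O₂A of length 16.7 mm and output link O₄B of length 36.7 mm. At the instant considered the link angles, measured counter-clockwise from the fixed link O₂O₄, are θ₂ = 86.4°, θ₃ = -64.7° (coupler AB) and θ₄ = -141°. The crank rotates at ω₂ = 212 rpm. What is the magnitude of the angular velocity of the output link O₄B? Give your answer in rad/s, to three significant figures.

ω₂ = 22.2 rad/s (from 212 rpm).
Differentiating the loop-closure r₂e^{iθ₂}+r₃e^{iθ₃}=r₁+r₄e^{iθ₄} gives r₂ω₂e^{iθ₂}+r₃ω₃e^{iθ₃}=r₄ω₄e^{iθ₄}.
Eliminating the other unknown: ω₄ = r₂ω₂ sin(θ₂−θ₃) / [r₄ sin(θ₄−θ₃)].
Numerator sine = +0.48328; denominator sine = -0.97155.
Result = 0.0167·22.2·(+0.48328) / (0.0367·(-0.97155)) = -5.0252 rad/s; magnitude 5.0252 rad/s.

5.03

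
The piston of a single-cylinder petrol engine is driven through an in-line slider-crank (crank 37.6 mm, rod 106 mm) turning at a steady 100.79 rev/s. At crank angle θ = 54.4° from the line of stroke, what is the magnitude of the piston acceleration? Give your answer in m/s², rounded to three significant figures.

7150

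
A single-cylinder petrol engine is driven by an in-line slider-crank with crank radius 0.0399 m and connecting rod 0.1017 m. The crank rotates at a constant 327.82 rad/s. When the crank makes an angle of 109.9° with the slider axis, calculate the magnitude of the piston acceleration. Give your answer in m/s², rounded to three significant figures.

2820

ω = 327.8 rad/s
x(θ) = r cosθ + √(L² − r² sin²θ); with ω constant, a = ω²·d²x/dθ².
d²x/dθ² = −r cosθ − r²(cos2θ)/√u − r⁴ sin²2θ/(4u^{3/2}),  u = L² − r² sin²θ = 0.00893533 m².
Substituting r = 0.0399 m, L = 0.1017 m, θ = 109.9°: d²x/dθ² = +0.026213 m.
a = ω²·d²x/dθ² = (327.8)²·(+0.026213) = +2817 m/s²;  |a| = 2817 m/s².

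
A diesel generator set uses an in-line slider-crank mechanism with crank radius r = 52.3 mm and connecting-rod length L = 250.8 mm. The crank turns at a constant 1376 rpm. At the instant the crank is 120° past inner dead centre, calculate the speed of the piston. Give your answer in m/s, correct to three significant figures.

ω = 2π·1376/60 = 144.1 rad/s
For an in-line slider-crank, x = r cosθ + √(L² − r² sin²θ), so v = −rω sinθ·[1 + r cosθ/√(L² − r² sin²θ)].
With r = 0.0523 m, L = 0.2508 m, θ = 120°: √(L² − r² sin²θ) = 0.24668 m.
v = −0.0523·144.1·0.86603·[1 + 0.0523·-0.50000/0.24668] = -5.8346 m/s.
|v| = 5.8346 m/s.

5.83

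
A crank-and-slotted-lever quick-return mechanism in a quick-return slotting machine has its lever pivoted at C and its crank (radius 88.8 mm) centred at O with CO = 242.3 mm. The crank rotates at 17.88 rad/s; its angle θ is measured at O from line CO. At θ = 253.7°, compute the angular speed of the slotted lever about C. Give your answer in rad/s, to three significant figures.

0.606

ω = 17.88 rad/s
Crank pin A relative to C: A = (d + r cosθ, r sinθ); lever angle φ = atan2(r sinθ, d + r cosθ).
Differentiating tanφ: φ̇ = rω(d cosθ + r)/(d² + r² + 2dr cosθ).
d² + r² + 2dr cosθ = |CA|² = 0.0545169 m²;  d cosθ + r = +0.020794 m.
|ω_lever| = |0.0888·17.88·+0.020794| / 0.0545169 = 0.60561 rad/s.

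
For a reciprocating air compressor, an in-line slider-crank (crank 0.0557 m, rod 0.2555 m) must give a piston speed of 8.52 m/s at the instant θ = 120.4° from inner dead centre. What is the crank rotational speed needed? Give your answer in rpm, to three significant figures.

For an in-line slider-crank, |v_piston| = rω|sinθ|·[1 + r cosθ/√(L² − r² sin²θ)].
With r = 0.0557 m, L = 0.2555 m, θ = 120.4°: the bracketed kinematic factor |dx/dθ| = 0.042646 m.
ω = v/|dx/dθ| = 8.52/0.042646 = 199.78 rad/s.
N = 60ω/(2π) = 1907.8 rpm.

1910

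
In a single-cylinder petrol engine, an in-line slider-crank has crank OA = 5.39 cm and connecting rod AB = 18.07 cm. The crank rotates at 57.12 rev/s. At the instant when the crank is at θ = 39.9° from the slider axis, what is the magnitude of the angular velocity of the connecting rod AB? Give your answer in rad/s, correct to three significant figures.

83.7

ω = 358.9 rad/s (converted from 57.12 rev/s).
The rod makes angle φ with the slider axis where L sinφ = r sinθ; differentiating, L cosφ·φ̇ = r ω cosθ.
L cosφ = √(L² − r² sin²θ) = 0.17736 m.
|ω_rod| = r ω |cosθ| / √(L² − r² sin²θ) = 0.0539·358.9·0.76717/0.17736 = 83.673 rad/s.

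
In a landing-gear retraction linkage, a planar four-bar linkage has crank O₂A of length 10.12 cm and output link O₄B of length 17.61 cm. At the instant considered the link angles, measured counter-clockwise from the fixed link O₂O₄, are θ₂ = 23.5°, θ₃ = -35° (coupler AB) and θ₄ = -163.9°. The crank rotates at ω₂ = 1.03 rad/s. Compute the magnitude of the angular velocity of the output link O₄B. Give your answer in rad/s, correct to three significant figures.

0.648

ω₂ = 1.03 rad/s
Differentiating the loop-closure r₂e^{iθ₂}+r₃e^{iθ₃}=r₁+r₄e^{iθ₄} gives r₂ω₂e^{iθ₂}+r₃ω₃e^{iθ₃}=r₄ω₄e^{iθ₄}.
Eliminating the other unknown: ω₄ = r₂ω₂ sin(θ₂−θ₃) / [r₄ sin(θ₄−θ₃)].
Numerator sine = +0.85264; denominator sine = -0.77824.
Result = 0.1012·1.03·(+0.85264) / (0.1761·(-0.77824)) = -0.6485 rad/s; magnitude 0.6485 rad/s.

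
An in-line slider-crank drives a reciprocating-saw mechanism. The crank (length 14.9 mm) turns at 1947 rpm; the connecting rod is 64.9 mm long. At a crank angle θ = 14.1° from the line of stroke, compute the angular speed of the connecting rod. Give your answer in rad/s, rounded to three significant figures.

ω = 203.9 rad/s (converted from 1947 rpm).
The rod makes angle φ with the slider axis where L sinφ = r sinθ; differentiating, L cosφ·φ̇ = r ω cosθ.
L cosφ = √(L² − r² sin²θ) = 0.064798 m.
|ω_rod| = r ω |cosθ| / √(L² − r² sin²θ) = 0.0149·203.9·0.96987/0.064798 = 45.471 rad/s.

45.5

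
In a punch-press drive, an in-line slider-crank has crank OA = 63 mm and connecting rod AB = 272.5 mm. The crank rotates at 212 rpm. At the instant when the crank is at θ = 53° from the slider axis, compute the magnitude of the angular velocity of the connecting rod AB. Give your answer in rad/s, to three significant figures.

ω = 22.2 rad/s (converted from 212 rpm).
The rod makes angle φ with the slider axis where L sinφ = r sinθ; differentiating, L cosφ·φ̇ = r ω cosθ.
L cosφ = √(L² − r² sin²θ) = 0.26781 m.
|ω_rod| = r ω |cosθ| / √(L² − r² sin²θ) = 0.063·22.2·0.60182/0.26781 = 3.1429 rad/s.

3.14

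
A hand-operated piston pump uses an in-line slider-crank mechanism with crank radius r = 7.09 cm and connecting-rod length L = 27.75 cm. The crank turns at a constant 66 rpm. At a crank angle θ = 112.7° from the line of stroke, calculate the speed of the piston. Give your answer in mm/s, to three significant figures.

ω = 2π·66/60 = 6.912 rad/s
For an in-line slider-crank, x = r cosθ + √(L² − r² sin²θ), so v = −rω sinθ·[1 + r cosθ/√(L² − r² sin²θ)].
With r = 0.0709 m, L = 0.2775 m, θ = 112.7°: √(L² − r² sin²θ) = 0.26968 m.
v = −0.0709·6.912·0.92254·[1 + 0.0709·-0.38591/0.26968] = -0.4062 m/s.
|v| = 0.4062 m/s = 406.2 mm/s.

406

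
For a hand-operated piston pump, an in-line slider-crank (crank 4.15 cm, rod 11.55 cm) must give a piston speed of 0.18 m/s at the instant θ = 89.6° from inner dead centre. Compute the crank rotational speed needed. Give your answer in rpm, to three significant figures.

41.3

For an in-line slider-crank, |v_piston| = rω|sinθ|·[1 + r cosθ/√(L² − r² sin²θ)].
With r = 0.0415 m, L = 0.1155 m, θ = 89.6°: the bracketed kinematic factor |dx/dθ| = 0.041611 m.
ω = v/|dx/dθ| = 0.18/0.041611 = 4.3258 rad/s.
N = 60ω/(2π) = 41.309 rpm.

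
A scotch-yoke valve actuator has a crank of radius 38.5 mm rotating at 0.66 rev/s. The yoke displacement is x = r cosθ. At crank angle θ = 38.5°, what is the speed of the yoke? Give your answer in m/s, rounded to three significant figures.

0.0994

ω = 4.147 rad/s (from 0.66 rev/s).
x = r cosθ ⇒ ẋ = −rω sinθ.
|v| = rω|sinθ| = 0.0385·4.147·|sin 38.5°| = 0.099388 m/s.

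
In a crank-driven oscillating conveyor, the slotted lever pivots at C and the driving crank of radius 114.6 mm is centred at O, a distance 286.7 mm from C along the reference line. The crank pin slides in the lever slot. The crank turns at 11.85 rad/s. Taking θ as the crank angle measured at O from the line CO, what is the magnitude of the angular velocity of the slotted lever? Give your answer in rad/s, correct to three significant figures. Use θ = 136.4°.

2.65

ω = 11.85 rad/s
Crank pin A relative to C: A = (d + r cosθ, r sinθ); lever angle φ = atan2(r sinθ, d + r cosθ).
Differentiating tanφ: φ̇ = rω(d cosθ + r)/(d² + r² + 2dr cosθ).
d² + r² + 2dr cosθ = |CA|² = 0.0477435 m²;  d cosθ + r = -0.09302 m.
|ω_lever| = |0.1146·11.85·-0.09302| / 0.0477435 = 2.6458 rad/s.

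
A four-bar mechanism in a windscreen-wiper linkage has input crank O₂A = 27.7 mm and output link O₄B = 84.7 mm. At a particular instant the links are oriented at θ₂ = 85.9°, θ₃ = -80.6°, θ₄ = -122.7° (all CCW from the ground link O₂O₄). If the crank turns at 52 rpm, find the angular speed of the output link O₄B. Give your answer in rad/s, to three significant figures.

0.620

ω₂ = 5.445 rad/s (from 52 rpm).
Differentiating the loop-closure r₂e^{iθ₂}+r₃e^{iθ₃}=r₁+r₄e^{iθ₄} gives r₂ω₂e^{iθ₂}+r₃ω₃e^{iθ₃}=r₄ω₄e^{iθ₄}.
Eliminating the other unknown: ω₄ = r₂ω₂ sin(θ₂−θ₃) / [r₄ sin(θ₄−θ₃)].
Numerator sine = +0.23345; denominator sine = -0.67043.
Result = 0.0277·5.445·(+0.23345) / (0.0847·(-0.67043)) = -0.6201 rad/s; magnitude 0.6201 rad/s.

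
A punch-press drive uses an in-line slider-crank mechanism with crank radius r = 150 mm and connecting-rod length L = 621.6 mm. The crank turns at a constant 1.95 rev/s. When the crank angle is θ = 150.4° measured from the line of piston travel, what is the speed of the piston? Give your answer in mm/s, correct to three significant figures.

ω = 2π·1.95 = 12.25 rad/s
For an in-line slider-crank, x = r cosθ + √(L² − r² sin²θ), so v = −rω sinθ·[1 + r cosθ/√(L² − r² sin²θ)].
With r = 0.15 m, L = 0.6216 m, θ = 150.4°: √(L² − r² sin²θ) = 0.61717 m.
v = −0.15·12.25·0.49394·[1 + 0.15·-0.86949/0.61717] = -0.71594 m/s.
|v| = 0.71594 m/s = 715.94 mm/s.

716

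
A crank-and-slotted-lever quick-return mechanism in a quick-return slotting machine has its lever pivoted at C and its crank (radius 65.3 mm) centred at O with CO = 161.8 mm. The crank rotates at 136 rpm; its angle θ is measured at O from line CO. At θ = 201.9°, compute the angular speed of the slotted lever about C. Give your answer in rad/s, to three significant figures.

ω = 14.24 rad/s (from 136 rpm).
Crank pin A relative to C: A = (d + r cosθ, r sinθ); lever angle φ = atan2(r sinθ, d + r cosθ).
Differentiating tanφ: φ̇ = rω(d cosθ + r)/(d² + r² + 2dr cosθ).
d² + r² + 2dr cosθ = |CA|² = 0.0108371 m²;  d cosθ + r = -0.084824 m.
|ω_lever| = |0.0653·14.24·-0.084824| / 0.0108371 = 7.2792 rad/s.

7.28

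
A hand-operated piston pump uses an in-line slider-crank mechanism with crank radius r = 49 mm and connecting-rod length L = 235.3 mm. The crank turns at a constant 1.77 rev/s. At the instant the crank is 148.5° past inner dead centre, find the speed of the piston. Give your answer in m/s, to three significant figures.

ω = 2π·1.77 = 11.12 rad/s
For an in-line slider-crank, x = r cosθ + √(L² − r² sin²θ), so v = −rω sinθ·[1 + r cosθ/√(L² − r² sin²θ)].
With r = 0.049 m, L = 0.2353 m, θ = 148.5°: √(L² − r² sin²θ) = 0.2339 m.
v = −0.049·11.12·0.52250·[1 + 0.049·-0.85264/0.2339] = -0.23387 m/s.
|v| = 0.23387 m/s.

0.234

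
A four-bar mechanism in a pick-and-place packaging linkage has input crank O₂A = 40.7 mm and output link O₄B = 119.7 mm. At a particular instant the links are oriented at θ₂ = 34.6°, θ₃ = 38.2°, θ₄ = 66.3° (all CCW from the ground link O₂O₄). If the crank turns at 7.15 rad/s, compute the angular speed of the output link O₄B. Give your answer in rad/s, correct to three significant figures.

0.324

ω₂ = 7.15 rad/s
Differentiating the loop-closure r₂e^{iθ₂}+r₃e^{iθ₃}=r₁+r₄e^{iθ₄} gives r₂ω₂e^{iθ₂}+r₃ω₃e^{iθ₃}=r₄ω₄e^{iθ₄}.
Eliminating the other unknown: ω₄ = r₂ω₂ sin(θ₂−θ₃) / [r₄ sin(θ₄−θ₃)].
Numerator sine = -0.06279; denominator sine = +0.47101.
Result = 0.0407·7.15·(-0.06279) / (0.1197·(+0.47101)) = -0.32409 rad/s; magnitude 0.32409 rad/s.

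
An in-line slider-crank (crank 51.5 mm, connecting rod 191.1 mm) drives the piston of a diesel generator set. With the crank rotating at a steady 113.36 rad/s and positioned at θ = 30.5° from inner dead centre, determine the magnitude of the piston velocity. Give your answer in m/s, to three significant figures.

ω = 113.4 rad/s
For an in-line slider-crank, x = r cosθ + √(L² − r² sin²θ), so v = −rω sinθ·[1 + r cosθ/√(L² − r² sin²θ)].
With r = 0.0515 m, L = 0.1911 m, θ = 30.5°: √(L² − r² sin²θ) = 0.1893 m.
v = −0.0515·113.4·0.50754·[1 + 0.0515·0.86163/0.1893] = -3.6576 m/s.
|v| = 3.6576 m/s.

3.66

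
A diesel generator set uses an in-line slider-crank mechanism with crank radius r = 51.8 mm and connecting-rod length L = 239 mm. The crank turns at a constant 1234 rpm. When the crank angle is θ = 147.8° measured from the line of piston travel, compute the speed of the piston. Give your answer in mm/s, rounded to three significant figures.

2910

ω = 2π·1234/60 = 129.2 rad/s
For an in-line slider-crank, x = r cosθ + √(L² − r² sin²θ), so v = −rω sinθ·[1 + r cosθ/√(L² − r² sin²θ)].
With r = 0.0518 m, L = 0.239 m, θ = 147.8°: √(L² − r² sin²θ) = 0.2374 m.
v = −0.0518·129.2·0.53288·[1 + 0.0518·-0.84619/0.2374] = -2.9084 m/s.
|v| = 2.9084 m/s = 2908.4 mm/s.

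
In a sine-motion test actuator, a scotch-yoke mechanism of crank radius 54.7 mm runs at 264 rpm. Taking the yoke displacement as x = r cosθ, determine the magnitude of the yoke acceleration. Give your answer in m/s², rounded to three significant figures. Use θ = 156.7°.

38.4

ω = 27.65 rad/s (from 264 rpm).
x = r cosθ ⇒ ẍ = −rω² cosθ (ω constant).
|a| = rω²|cosθ| = 0.0547·(27.65)²·|cos 156.7°| = 38.398 m/s².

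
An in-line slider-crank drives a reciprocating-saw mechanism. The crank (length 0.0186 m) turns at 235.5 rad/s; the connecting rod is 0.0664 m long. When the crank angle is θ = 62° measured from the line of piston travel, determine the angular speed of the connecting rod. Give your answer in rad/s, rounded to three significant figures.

32.0

ω = 235.5 rad/s
The rod makes angle φ with the slider axis where L sinφ = r sinθ; differentiating, L cosφ·φ̇ = r ω cosθ.
L cosφ = √(L² − r² sin²θ) = 0.064337 m.
|ω_rod| = r ω |cosθ| / √(L² − r² sin²θ) = 0.0186·235.5·0.46947/0.064337 = 31.963 rad/s.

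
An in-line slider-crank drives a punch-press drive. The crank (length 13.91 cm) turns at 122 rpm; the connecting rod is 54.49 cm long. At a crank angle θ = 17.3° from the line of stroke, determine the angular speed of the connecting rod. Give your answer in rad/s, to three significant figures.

3.12

ω = 12.78 rad/s (converted from 122 rpm).
The rod makes angle φ with the slider axis where L sinφ = r sinθ; differentiating, L cosφ·φ̇ = r ω cosθ.
L cosφ = √(L² − r² sin²θ) = 0.54333 m.
|ω_rod| = r ω |cosθ| / √(L² − r² sin²θ) = 0.1391·12.78·0.95476/0.54333 = 3.1228 rad/s.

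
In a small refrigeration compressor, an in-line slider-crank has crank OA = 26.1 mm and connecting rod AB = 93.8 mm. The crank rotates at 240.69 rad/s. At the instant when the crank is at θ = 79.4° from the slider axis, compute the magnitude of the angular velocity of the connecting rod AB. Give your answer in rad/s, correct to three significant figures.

12.8

ω = 240.7 rad/s
The rod makes angle φ with the slider axis where L sinφ = r sinθ; differentiating, L cosφ·φ̇ = r ω cosθ.
L cosφ = √(L² − r² sin²θ) = 0.090224 m.
|ω_rod| = r ω |cosθ| / √(L² − r² sin²θ) = 0.0261·240.7·0.18395/0.090224 = 12.808 rad/s.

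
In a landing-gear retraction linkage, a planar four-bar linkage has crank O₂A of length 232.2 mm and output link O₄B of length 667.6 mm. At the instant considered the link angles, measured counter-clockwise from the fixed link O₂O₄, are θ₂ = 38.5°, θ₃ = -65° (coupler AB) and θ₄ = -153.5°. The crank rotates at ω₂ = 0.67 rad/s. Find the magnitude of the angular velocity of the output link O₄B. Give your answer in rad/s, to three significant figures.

ω₂ = 0.67 rad/s
Differentiating the loop-closure r₂e^{iθ₂}+r₃e^{iθ₃}=r₁+r₄e^{iθ₄} gives r₂ω₂e^{iθ₂}+r₃ω₃e^{iθ₃}=r₄ω₄e^{iθ₄}.
Eliminating the other unknown: ω₄ = r₂ω₂ sin(θ₂−θ₃) / [r₄ sin(θ₄−θ₃)].
Numerator sine = +0.97237; denominator sine = -0.99966.
Result = 0.2322·0.67·(+0.97237) / (0.6676·(-0.99966)) = -0.22667 rad/s; magnitude 0.22667 rad/s.

0.227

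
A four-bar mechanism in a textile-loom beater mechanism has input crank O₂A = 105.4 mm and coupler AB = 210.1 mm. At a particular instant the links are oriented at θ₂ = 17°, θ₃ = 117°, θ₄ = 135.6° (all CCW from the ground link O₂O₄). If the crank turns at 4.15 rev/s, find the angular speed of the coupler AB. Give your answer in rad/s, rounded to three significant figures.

ω₂ = 26.08 rad/s (from 4.15 rev/s).
Differentiating the loop-closure r₂e^{iθ₂}+r₃e^{iθ₃}=r₁+r₄e^{iθ₄} gives r₂ω₂e^{iθ₂}+r₃ω₃e^{iθ₃}=r₄ω₄e^{iθ₄}.
Eliminating the other unknown: ω₃ = r₂ω₂ sin(θ₄−θ₂) / [r₃ sin(θ₃−θ₄)].
Numerator sine = +0.87798; denominator sine = -0.31896.
Result = 0.1054·26.08·(+0.87798) / (0.2101·(-0.31896)) = -36.008 rad/s; magnitude 36.008 rad/s.

36.0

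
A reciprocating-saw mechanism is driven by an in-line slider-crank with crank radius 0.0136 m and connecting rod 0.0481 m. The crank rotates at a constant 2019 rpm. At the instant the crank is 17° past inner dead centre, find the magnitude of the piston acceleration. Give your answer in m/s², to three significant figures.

725

ω = 2π·2019/60 = 211.4 rad/s
x(θ) = r cosθ + √(L² − r² sin²θ); with ω constant, a = ω²·d²x/dθ².
d²x/dθ² = −r cosθ − r²(cos2θ)/√u − r⁴ sin²2θ/(4u^{3/2}),  u = L² − r² sin²θ = 0.0022978 m².
Substituting r = 0.0136 m, L = 0.0481 m, θ = 17°: d²x/dθ² = -0.016229 m.
a = ω²·d²x/dθ² = (211.4)²·(-0.016229) = -725.47 m/s²;  |a| = 725.47 m/s².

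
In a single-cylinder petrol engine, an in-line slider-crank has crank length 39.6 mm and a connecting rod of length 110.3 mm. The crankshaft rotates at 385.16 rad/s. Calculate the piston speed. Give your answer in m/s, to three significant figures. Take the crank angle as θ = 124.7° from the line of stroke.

ω = 385.2 rad/s
For an in-line slider-crank, x = r cosθ + √(L² − r² sin²θ), so v = −rω sinθ·[1 + r cosθ/√(L² − r² sin²θ)].
With r = 0.0396 m, L = 0.1103 m, θ = 124.7°: √(L² − r² sin²θ) = 0.10539 m.
v = −0.0396·385.2·0.82214·[1 + 0.0396·-0.56928/0.10539] = -9.8572 m/s.
|v| = 9.8572 m/s.

9.86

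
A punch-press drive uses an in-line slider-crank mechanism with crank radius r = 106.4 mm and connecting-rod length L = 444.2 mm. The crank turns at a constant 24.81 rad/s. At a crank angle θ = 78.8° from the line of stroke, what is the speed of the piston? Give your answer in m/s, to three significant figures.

2.71

ω = 24.81 rad/s
For an in-line slider-crank, x = r cosθ + √(L² − r² sin²θ), so v = −rω sinθ·[1 + r cosθ/√(L² − r² sin²θ)].
With r = 0.1064 m, L = 0.4442 m, θ = 78.8°: √(L² − r² sin²θ) = 0.43176 m.
v = −0.1064·24.81·0.98096·[1 + 0.1064·0.19423/0.43176] = -2.7135 m/s.
|v| = 2.7135 m/s.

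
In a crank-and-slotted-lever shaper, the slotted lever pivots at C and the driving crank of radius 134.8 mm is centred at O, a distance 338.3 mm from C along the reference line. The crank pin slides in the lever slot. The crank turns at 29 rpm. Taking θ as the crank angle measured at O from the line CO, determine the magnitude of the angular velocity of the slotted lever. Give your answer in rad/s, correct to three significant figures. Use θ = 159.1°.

1.56

ω = 3.037 rad/s (from 29 rpm).
Crank pin A relative to C: A = (d + r cosθ, r sinθ); lever angle φ = atan2(r sinθ, d + r cosθ).
Differentiating tanφ: φ̇ = rω(d cosθ + r)/(d² + r² + 2dr cosθ).
d² + r² + 2dr cosθ = |CA|² = 0.0474132 m²;  d cosθ + r = -0.18124 m.
|ω_lever| = |0.1348·3.037·-0.18124| / 0.0474132 = 1.5649 rad/s.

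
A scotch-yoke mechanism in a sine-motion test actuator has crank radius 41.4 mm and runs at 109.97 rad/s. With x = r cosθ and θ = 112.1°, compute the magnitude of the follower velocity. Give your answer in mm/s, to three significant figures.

4220

ω = 110 rad/s
x = r cosθ ⇒ ẋ = −rω sinθ.
|v| = rω|sinθ| = 0.0414·110·|sin 112.1°| = 4.2183 m/s = 4218.3 mm/s.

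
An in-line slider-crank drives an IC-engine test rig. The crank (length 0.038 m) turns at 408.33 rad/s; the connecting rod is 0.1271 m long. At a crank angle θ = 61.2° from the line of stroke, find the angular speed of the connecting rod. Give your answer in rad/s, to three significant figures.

ω = 408.3 rad/s
The rod makes angle φ with the slider axis where L sinφ = r sinθ; differentiating, L cosφ·φ̇ = r ω cosθ.
L cosφ = √(L² − r² sin²θ) = 0.12266 m.
|ω_rod| = r ω |cosθ| / √(L² − r² sin²θ) = 0.038·408.3·0.48175/0.12266 = 60.942 rad/s.

60.9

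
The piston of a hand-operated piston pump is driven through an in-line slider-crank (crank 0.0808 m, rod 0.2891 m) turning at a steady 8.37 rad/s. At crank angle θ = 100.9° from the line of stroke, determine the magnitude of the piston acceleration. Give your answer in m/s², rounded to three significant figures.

ω = 8.37 rad/s
x(θ) = r cosθ + √(L² − r² sin²θ); with ω constant, a = ω²·d²x/dθ².
d²x/dθ² = −r cosθ − r²(cos2θ)/√u − r⁴ sin²2θ/(4u^{3/2}),  u = L² − r² sin²θ = 0.0772836 m².
Substituting r = 0.0808 m, L = 0.2891 m, θ = 100.9°: d²x/dθ² = +0.037015 m.
a = ω²·d²x/dθ² = (8.37)²·(+0.037015) = +2.5932 m/s²;  |a| = 2.5932 m/s².

2.59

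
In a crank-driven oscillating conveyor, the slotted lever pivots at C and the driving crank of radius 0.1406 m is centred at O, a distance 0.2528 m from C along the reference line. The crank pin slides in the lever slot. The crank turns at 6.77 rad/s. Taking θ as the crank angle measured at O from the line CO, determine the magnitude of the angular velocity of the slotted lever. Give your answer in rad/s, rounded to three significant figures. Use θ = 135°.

ω = 6.77 rad/s
Crank pin A relative to C: A = (d + r cosθ, r sinθ); lever angle φ = atan2(r sinθ, d + r cosθ).
Differentiating tanφ: φ̇ = rω(d cosθ + r)/(d² + r² + 2dr cosθ).
d² + r² + 2dr cosθ = |CA|² = 0.0334098 m²;  d cosθ + r = -0.038157 m.
|ω_lever| = |0.1406·6.77·-0.038157| / 0.0334098 = 1.0871 rad/s.

1.09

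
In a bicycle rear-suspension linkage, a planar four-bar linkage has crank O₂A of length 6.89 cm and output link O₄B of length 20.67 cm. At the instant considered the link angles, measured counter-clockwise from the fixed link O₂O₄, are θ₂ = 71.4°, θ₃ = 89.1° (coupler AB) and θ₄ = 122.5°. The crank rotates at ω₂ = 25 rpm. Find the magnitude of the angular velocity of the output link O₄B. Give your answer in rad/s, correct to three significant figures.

ω₂ = 2.618 rad/s (from 25 rpm).
Differentiating the loop-closure r₂e^{iθ₂}+r₃e^{iθ₃}=r₁+r₄e^{iθ₄} gives r₂ω₂e^{iθ₂}+r₃ω₃e^{iθ₃}=r₄ω₄e^{iθ₄}.
Eliminating the other unknown: ω₄ = r₂ω₂ sin(θ₂−θ₃) / [r₄ sin(θ₄−θ₃)].
Numerator sine = -0.30403; denominator sine = +0.55048.
Result = 0.0689·2.618·(-0.30403) / (0.2067·(+0.55048)) = -0.48198 rad/s; magnitude 0.48198 rad/s.

0.482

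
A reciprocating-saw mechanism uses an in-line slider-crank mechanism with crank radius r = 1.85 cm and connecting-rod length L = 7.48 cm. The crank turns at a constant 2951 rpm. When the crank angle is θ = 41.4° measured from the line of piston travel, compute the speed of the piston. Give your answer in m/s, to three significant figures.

4.49

ω = 2π·2951/60 = 309 rad/s
For an in-line slider-crank, x = r cosθ + √(L² − r² sin²θ), so v = −rω sinθ·[1 + r cosθ/√(L² − r² sin²θ)].
With r = 0.0185 m, L = 0.0748 m, θ = 41.4°: √(L² − r² sin²θ) = 0.073793 m.
v = −0.0185·309·0.66131·[1 + 0.0185·0.75011/0.073793] = -4.4917 m/s.
|v| = 4.4917 m/s.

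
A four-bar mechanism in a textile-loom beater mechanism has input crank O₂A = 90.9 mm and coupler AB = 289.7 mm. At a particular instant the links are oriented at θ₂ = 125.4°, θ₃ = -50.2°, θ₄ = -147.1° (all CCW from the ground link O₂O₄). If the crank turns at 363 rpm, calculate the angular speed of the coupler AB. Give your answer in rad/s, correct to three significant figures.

ω₂ = 38.01 rad/s (from 363 rpm).
Differentiating the loop-closure r₂e^{iθ₂}+r₃e^{iθ₃}=r₁+r₄e^{iθ₄} gives r₂ω₂e^{iθ₂}+r₃ω₃e^{iθ₃}=r₄ω₄e^{iθ₄}.
Eliminating the other unknown: ω₃ = r₂ω₂ sin(θ₄−θ₂) / [r₃ sin(θ₃−θ₄)].
Numerator sine = +0.99905; denominator sine = +0.99276.
Result = 0.0909·38.01·(+0.99905) / (0.2897·(+0.99276)) = +12.003 rad/s; magnitude 12.003 rad/s.

12.0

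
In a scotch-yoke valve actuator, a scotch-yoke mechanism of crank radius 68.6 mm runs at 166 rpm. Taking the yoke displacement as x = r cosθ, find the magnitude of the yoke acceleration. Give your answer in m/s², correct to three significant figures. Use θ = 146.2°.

ω = 17.38 rad/s (from 166 rpm).
x = r cosθ ⇒ ẍ = −rω² cosθ (ω constant).
|a| = rω²|cosθ| = 0.0686·(17.38)²·|cos 146.2°| = 17.226 m/s².

17.2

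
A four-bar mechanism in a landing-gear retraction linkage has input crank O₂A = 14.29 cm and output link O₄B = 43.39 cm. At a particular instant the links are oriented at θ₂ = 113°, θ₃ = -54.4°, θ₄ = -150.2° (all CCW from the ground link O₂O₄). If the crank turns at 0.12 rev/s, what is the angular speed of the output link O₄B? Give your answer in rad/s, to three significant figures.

ω₂ = 0.754 rad/s (from 0.12 rev/s).
Differentiating the loop-closure r₂e^{iθ₂}+r₃e^{iθ₃}=r₁+r₄e^{iθ₄} gives r₂ω₂e^{iθ₂}+r₃ω₃e^{iθ₃}=r₄ω₄e^{iθ₄}.
Eliminating the other unknown: ω₄ = r₂ω₂ sin(θ₂−θ₃) / [r₄ sin(θ₄−θ₃)].
Numerator sine = +0.21814; denominator sine = -0.99488.
Result = 0.1429·0.754·(+0.21814) / (0.4339·(-0.99488)) = -0.054447 rad/s; magnitude 0.054447 rad/s.

0.0544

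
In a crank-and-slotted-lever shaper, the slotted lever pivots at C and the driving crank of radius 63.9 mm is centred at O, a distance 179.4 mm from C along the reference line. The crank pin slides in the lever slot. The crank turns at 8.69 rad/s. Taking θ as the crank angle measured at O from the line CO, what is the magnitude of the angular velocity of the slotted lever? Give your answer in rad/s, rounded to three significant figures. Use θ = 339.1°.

2.23

ω = 8.69 rad/s
Crank pin A relative to C: A = (d + r cosθ, r sinθ); lever angle φ = atan2(r sinθ, d + r cosθ).
Differentiating tanφ: φ̇ = rω(d cosθ + r)/(d² + r² + 2dr cosθ).
d² + r² + 2dr cosθ = |CA|² = 0.0576864 m²;  d cosθ + r = +0.2315 m.
|ω_lever| = |0.0639·8.69·+0.2315| / 0.0576864 = 2.2284 rad/s.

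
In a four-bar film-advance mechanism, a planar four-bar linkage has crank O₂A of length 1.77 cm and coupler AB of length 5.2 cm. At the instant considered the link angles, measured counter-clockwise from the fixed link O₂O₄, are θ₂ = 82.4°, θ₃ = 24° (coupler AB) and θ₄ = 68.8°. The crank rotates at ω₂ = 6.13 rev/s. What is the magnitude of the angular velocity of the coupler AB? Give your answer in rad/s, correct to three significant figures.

4.37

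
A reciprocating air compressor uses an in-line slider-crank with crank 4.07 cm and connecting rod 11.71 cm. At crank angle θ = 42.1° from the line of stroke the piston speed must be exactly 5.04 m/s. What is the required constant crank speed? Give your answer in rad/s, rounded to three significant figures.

For an in-line slider-crank, |v_piston| = rω|sinθ|·[1 + r cosθ/√(L² − r² sin²θ)].
With r = 0.0407 m, L = 0.1171 m, θ = 42.1°: the bracketed kinematic factor |dx/dθ| = 0.034522 m.
ω = v/|dx/dθ| = 5.04/0.034522 = 145.99 rad/s.

146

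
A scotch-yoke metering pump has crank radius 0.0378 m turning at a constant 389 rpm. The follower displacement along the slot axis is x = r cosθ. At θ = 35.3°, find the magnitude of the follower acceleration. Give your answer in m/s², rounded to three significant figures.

ω = 40.74 rad/s (from 389 rpm).
x = r cosθ ⇒ ẍ = −rω² cosθ (ω constant).
|a| = rω²|cosθ| = 0.0378·(40.74)²·|cos 35.3°| = 51.193 m/s².

51.2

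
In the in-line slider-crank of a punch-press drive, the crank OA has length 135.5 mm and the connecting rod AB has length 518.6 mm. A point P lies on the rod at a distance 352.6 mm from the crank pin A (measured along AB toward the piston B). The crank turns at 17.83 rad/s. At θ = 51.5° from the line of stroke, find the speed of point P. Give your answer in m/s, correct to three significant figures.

ω = 17.83 rad/s.  Crank-pin speed |V_A| = rω = 2.416 m/s, perpendicular to OA.
Rod angle: sinφ = −(r/L) sinθ ⇒ φ = -11.799°; ω_rod = −rω cosθ/√(L²−r²sin²θ) = -2.9627 rad/s.
V_P = V_A + ω_rod × AP, with AP = 0.3526 m along the rod.
Components: V_Px = −rω sinθ − a·ω_rod·sinφ = -2.1044 m/s;  V_Py = rω cosθ + a·ω_rod·cosφ = +0.48141 m/s.
|V_P| = √(V_Px² + V_Py²) = 2.1587 m/s.

2.16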